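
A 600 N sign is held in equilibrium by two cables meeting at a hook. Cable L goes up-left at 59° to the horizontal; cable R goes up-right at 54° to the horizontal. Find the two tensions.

T_L = 383.1 N, T_R = 335.7 N

ΣF_x = 0: −T_L·cos59° + T_R·cos54° = 0 → T_R = 0.876235·T_L.
ΣF_y = 0: T_L·sin59° + T_R·sin54° = 600.
Substitute: T_L·(0.857167 + 0.876235·0.809017) = 600 → T_L = 383.128 ≈ 383.1 N.
Then T_R = 0.876235 × 383.128 = 335.7 N.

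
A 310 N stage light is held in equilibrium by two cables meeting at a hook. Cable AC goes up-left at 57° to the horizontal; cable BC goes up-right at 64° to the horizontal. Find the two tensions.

ΣF_x = 0: −T_AC·cos57° + T_BC·cos64° = 0 → T_BC = 1.24242·T_AC.
ΣF_y = 0: T_AC·sin57° + T_BC·sin64° = 310.
Substitute: T_AC·(0.838671 + 1.24242·0.898794) = 310 → T_AC = 158.539 ≈ 158.5 N.
Then T_BC = 1.24242 × 158.539 = 197.0 N.

T_AC = 158.5 N, T_BC = 197.0 N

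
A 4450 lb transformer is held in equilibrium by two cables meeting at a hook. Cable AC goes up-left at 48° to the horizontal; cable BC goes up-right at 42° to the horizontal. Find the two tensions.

ΣF_x = 0: −T_AC·cos48° + T_BC·cos42° = 0 → T_BC = 0.900404·T_AC.
ΣF_y = 0: T_AC·sin48° + T_BC·sin42° = 4450.
Substitute: T_AC·(0.743145 + 0.900404·0.669131) = 4450 → T_AC = 3306.99 ≈ 3307 lb.
Then T_BC = 0.900404 × 3306.99 = 2978 lb.

T_AC = 3307 lb, T_BC = 2978 lb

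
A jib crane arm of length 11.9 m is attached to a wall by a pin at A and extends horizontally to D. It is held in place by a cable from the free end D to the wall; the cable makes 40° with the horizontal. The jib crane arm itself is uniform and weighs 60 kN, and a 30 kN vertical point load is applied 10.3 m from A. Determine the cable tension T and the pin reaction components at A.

T = 87.07 kN, A_x = 66.70 kN, A_y = 34.03 kN

ΣM about A: T·sin40°·11.9 − 60·5.95 − 30·10.3 = 0 → T = 666/(11.9·0.642788) = 87.0682 ≈ 87.07 kN.
ΣF_x = 0: A_x − T·cos40° = 0 → A_x = 87.0682 × 0.766044 = 66.70 kN.
ΣF_y = 0: A_y + T·sin40° − 60 − 30 = 0 → A_y = 90 − 87.0682 × 0.642788 = 34.03 kN.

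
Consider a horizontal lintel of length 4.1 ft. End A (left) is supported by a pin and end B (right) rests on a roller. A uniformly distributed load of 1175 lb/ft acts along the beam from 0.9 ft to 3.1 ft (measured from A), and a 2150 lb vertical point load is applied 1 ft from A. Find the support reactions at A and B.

A_x = 0, A_y = 2950 lb, B_y = 1785 lb

Resultant of the distributed load: 1175 × 2.2 = 2585 lb at 2 ft from A.
Moments about A: B_y·4.1 − (1175·2.2)·2 − 2150·1 = 0 → B_y = 7320/4.1 = 1785.37 ≈ 1785 lb.
ΣF_y = 0: A_y + 1785.37 − 1175·2.2 − 2150 = 0 → A_y = 2950 lb.
ΣF_x = 0: no horizontal applied forces, so A_x = 0.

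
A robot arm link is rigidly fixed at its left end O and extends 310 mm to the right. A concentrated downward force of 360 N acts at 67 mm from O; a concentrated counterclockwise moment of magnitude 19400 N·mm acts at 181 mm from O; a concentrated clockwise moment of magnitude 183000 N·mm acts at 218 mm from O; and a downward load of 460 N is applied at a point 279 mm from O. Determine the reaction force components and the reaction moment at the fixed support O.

O_x = 0, O_y = 820.0 N, M_O = 316100 N·mm

ΣF_x = 0: O_x = 0.
ΣF_y = 0: O_y − 360 − 460 = 0 → O_y = 820.0 N.
ΣM about O: M_O − 360·67 + 19400 − 183000 − 460·279 = 0 → M_O = 316100 N·mm.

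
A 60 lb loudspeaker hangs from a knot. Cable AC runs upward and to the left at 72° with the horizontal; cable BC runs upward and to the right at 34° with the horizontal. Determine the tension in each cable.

ΣF_x = 0: −T_AC·cos72° + T_BC·cos34° = 0 → T_BC = 0.372742·T_AC.
ΣF_y = 0: T_AC·sin72° + T_BC·sin34° = 60.
Substitute: T_AC·(0.951057 + 0.372742·0.559193) = 60 → T_AC = 51.7468 ≈ 51.75 lb.
Then T_BC = 0.372742 × 51.7468 = 19.29 lb.

T_AC = 51.75 lb, T_BC = 19.29 lb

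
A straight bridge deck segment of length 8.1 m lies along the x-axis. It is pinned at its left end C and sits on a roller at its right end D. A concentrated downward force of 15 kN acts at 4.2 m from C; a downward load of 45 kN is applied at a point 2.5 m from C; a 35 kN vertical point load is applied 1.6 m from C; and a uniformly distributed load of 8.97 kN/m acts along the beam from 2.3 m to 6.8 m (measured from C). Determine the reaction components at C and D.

C_x = 0, C_y = 84.11 kN, D_y = 51.25 kN

Resultant of the distributed load: 8.97 × 4.5 = 40.365 kN at 4.55 m from C.
Taking moments about C: D_y·8.1 − 15·4.2 − 45·2.5 − 35·1.6 − (8.97·4.5)·4.55 = 0 → D_y = 415.16075/8.1 = 51.2544 ≈ 51.25 kN.
ΣF_y = 0: C_y + 51.2544 − 15 − 45 − 35 − 8.97·4.5 = 0 → C_y = 84.11 kN.
ΣF_x = 0: no horizontal applied forces, so C_x = 0.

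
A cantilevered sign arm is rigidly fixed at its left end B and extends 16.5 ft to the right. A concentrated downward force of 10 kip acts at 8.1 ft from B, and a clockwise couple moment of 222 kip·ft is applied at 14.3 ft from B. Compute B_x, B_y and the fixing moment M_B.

ΣF_x = 0: B_x = 0.
ΣF_y = 0: B_y − 10 = 0 → B_y = 10.00 kip.
ΣM about B: M_B − 10·8.1 − 222 = 0 → M_B = 303.0 kip·ft.

B_x = 0, B_y = 10.00 kip, M_B = 303.0 kip·ft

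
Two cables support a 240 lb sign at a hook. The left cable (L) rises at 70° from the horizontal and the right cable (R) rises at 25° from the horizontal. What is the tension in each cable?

T_L = 218.3 lb, T_R = 82.40 lb

ΣF_x = 0: −T_L·cos70° + T_R·cos25° = 0 → T_R = 0.377377·T_L.
ΣF_y = 0: T_L·sin70° + T_R·sin25° = 240.
Substitute: T_L·(0.939693 + 0.377377·0.422618) = 240 → T_L = 218.345 ≈ 218.3 lb.
Then T_R = 0.377377 × 218.345 = 82.40 lb.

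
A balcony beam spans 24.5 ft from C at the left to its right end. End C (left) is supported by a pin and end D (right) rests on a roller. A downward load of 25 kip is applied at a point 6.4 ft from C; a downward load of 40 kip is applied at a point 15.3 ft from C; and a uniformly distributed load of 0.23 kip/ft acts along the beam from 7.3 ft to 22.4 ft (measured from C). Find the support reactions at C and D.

Resultant of the distributed load: 0.23 × 15.1 = 3.473 kip at 14.85 ft from C.
Moments about C: D_y·24.5 − 25·6.4 − 40·15.3 − (0.23·15.1)·14.85 = 0 → D_y = 823.57405/24.5 = 33.6153 ≈ 33.62 kip.
ΣF_y = 0: C_y + 33.6153 − 25 − 40 − 0.23·15.1 = 0 → C_y = 34.86 kip.
ΣF_x = 0: no horizontal applied forces, so C_x = 0.

C_x = 0, C_y = 34.86 kip, D_y = 33.62 kip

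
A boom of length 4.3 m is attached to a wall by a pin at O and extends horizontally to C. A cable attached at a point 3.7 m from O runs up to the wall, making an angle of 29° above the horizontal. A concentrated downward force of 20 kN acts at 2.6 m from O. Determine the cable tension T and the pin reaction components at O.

T = 28.99 kN, O_x = 25.35 kN, O_y = 5.946 kN

ΣM about O: T·sin29°·3.7 − 20·2.6 = 0 → T = 52/(3.7·0.48481) = 28.9888 ≈ 28.99 kN.
ΣF_x = 0: O_x − T·cos29° = 0 → O_x = 28.9888 × 0.87462 = 25.35 kN.
ΣF_y = 0: O_y + T·sin29° − 20 = 0 → O_y = 20 − 28.9888 × 0.48481 = 5.946 kN.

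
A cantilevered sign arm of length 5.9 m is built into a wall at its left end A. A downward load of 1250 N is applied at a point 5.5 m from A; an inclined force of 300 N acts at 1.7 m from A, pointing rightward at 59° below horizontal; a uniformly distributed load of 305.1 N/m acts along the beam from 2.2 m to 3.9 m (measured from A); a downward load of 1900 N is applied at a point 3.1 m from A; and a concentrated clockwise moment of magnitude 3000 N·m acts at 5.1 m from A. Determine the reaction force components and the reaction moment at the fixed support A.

A_x = -154.5 N, A_y = 3926 N, M_A = 17780 N·m

Resultant of the distributed load: 305.1 × 1.7 = 518.67 N at 3.05 m from A.
ΣF_x = 0: A_x + 300·cos59° = 0 → A_x = -154.5 N.
ΣF_y = 0: A_y − 1250 − 300·sin59° − 305.1·1.7 − 1900 = 0 → A_y = 3926 N.
ΣM about A: M_A − 1250·5.5 − 300·sin59°·1.7 − (305.1·1.7)·3.05 − 1900·3.1 − 3000 = 0 → M_A = 17780 N·m.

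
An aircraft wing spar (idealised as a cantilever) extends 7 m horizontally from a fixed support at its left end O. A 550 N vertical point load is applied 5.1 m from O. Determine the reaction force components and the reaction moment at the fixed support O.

O_x = 0, O_y = 550.0 N, M_O = 2805 N·m

ΣF_x = 0: O_x = 0.
ΣF_y = 0: O_y − 550 = 0 → O_y = 550.0 N.
ΣM about O: M_O − 550·5.1 = 0 → M_O = 2805 N·m.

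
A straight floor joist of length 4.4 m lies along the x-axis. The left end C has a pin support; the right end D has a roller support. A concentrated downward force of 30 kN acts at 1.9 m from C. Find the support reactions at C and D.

C_x = 0, C_y = 17.05 kN, D_y = 12.95 kN

Taking moments about C: D_y·4.4 − 30·1.9 = 0 → D_y = 57/4.4 = 12.9545 ≈ 12.95 kN.
ΣF_y = 0: C_y + 12.9545 − 30 = 0 → C_y = 17.05 kN.
ΣF_x = 0: no horizontal applied forces, so C_x = 0.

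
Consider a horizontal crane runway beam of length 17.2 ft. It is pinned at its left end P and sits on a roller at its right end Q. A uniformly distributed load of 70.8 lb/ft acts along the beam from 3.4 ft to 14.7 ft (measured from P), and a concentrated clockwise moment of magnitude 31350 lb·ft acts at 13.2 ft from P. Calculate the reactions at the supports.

P_x = 0, P_y = -1444 lb, Q_y = 2244 lb

Resultant of the distributed load: 70.8 × 11.3 = 800.04 lb at 9.05 ft from P.
ΣM about P: Q_y·17.2 − (70.8·11.3)·9.05 − 31350 = 0 → Q_y = 38590.362/17.2 = 2243.63 ≈ 2244 lb.
ΣF_y = 0: P_y + 2243.63 − 70.8·11.3 = 0 → P_y = -1444 lb.
ΣF_x = 0: no horizontal applied forces, so P_x = 0.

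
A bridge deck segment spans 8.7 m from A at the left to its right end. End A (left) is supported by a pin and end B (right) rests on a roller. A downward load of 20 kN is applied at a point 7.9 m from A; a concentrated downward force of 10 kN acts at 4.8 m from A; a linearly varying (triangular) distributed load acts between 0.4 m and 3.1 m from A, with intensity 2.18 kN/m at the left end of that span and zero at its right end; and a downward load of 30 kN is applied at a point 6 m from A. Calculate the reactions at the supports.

A_x = 0, A_y = 18.14 kN, B_y = 44.81 kN

Resultant of the triangular load: ½ × 2.18 × 2.7 = 2.943 kN, acting at 1.3 m from A (one-third of the span from the peak).
Taking moments about A: B_y·8.7 − 20·7.9 − 10·4.8 − (½·2.18·2.7)·1.3 − 30·6 = 0 → B_y = 389.8259/8.7 = 44.8076 ≈ 44.81 kN.
ΣF_y = 0: A_y + 44.8076 − 20 − 10 − ½·2.18·2.7 − 30 = 0 → A_y = 18.14 kN.
ΣF_x = 0: no horizontal applied forces, so A_x = 0.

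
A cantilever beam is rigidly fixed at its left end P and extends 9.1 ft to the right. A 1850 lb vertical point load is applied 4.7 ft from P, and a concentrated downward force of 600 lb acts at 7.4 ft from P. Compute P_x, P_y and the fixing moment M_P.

P_x = 0, P_y = 2450 lb, M_P = 13140 lb·ft

ΣF_x = 0: P_x = 0.
ΣF_y = 0: P_y − 1850 − 600 = 0 → P_y = 2450 lb.
ΣM about P: M_P − 1850·4.7 − 600·7.4 = 0 → M_P = 13140 lb·ft.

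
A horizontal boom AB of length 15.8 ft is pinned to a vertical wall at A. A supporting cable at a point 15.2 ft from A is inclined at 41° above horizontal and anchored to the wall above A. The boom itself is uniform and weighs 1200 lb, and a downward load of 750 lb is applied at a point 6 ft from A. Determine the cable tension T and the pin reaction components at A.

ΣM about A: T·sin41°·15.2 − 1200·7.9 − 750·6 = 0 → T = 13980/(15.2·0.656059) = 1401.91 ≈ 1402 lb.
ΣF_x = 0: A_x − T·cos41° = 0 → A_x = 1401.91 × 0.75471 = 1058 lb.
ΣF_y = 0: A_y + T·sin41° − 1200 − 750 = 0 → A_y = 1950 − 1401.91 × 0.656059 = 1030 lb.

T = 1402 lb, A_x = 1058 lb, A_y = 1030 lb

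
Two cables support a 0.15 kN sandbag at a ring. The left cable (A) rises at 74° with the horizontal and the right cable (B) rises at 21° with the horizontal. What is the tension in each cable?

T_A = 0.1406 kN, T_B = 0.04150 kN

ΣF_x = 0: −T_A·cos74° + T_B·cos21° = 0 → T_B = 0.295248·T_A.
ΣF_y = 0: T_A·sin74° + T_B·sin21° = 0.15.
Substitute: T_A·(0.961262 + 0.295248·0.358368) = 0.15 → T_A = 0.140572 ≈ 0.1406 kN.
Then T_B = 0.295248 × 0.140572 = 0.04150 kN.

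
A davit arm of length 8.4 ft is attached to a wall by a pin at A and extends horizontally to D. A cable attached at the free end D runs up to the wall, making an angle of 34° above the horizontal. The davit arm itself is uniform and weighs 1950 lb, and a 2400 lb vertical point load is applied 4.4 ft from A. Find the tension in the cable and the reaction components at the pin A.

ΣM about A: T·sin34°·8.4 − 1950·4.2 − 2400·4.4 = 0 → T = 18750/(8.4·0.559193) = 3991.72 ≈ 3992 lb.
ΣF_x = 0: A_x − T·cos34° = 0 → A_x = 3991.72 × 0.829038 = 3309 lb.
ΣF_y = 0: A_y + T·sin34° − 1950 − 2400 = 0 → A_y = 4350 − 3991.72 × 0.559193 = 2118 lb.

T = 3992 lb, A_x = 3309 lb, A_y = 2118 lb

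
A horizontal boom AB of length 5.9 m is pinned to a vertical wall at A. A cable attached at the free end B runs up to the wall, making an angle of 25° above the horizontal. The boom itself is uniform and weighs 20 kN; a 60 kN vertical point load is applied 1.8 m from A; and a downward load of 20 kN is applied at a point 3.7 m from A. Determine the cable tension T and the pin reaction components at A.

ΣM about A: T·sin25°·5.9 − 20·2.95 − 60·1.8 − 20·3.7 = 0 → T = 241/(5.9·0.422618) = 96.6534 ≈ 96.65 kN.
ΣF_x = 0: A_x − T·cos25° = 0 → A_x = 96.6534 × 0.906308 = 87.60 kN.
ΣF_y = 0: A_y + T·sin25° − 20 − 60 − 20 = 0 → A_y = 100 − 96.6534 × 0.422618 = 59.15 kN.

T = 96.65 kN, A_x = 87.60 kN, A_y = 59.15 kN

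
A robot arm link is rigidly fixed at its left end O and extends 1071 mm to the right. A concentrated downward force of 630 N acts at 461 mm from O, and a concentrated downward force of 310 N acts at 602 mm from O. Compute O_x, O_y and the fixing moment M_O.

ΣF_x = 0: O_x = 0.
ΣF_y = 0: O_y − 630 − 310 = 0 → O_y = 940.0 N.
ΣM about O: M_O − 630·461 − 310·602 = 0 → M_O = 477000 N·mm.

O_x = 0, O_y = 940.0 N, M_O = 477000 N·mm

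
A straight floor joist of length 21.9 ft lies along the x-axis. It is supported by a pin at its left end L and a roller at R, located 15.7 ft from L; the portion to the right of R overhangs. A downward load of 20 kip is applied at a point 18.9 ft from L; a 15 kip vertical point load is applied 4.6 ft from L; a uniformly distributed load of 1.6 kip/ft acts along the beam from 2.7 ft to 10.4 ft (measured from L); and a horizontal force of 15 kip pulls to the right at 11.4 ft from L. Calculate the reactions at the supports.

L_x = -15.00 kip, L_y = 13.71 kip, R_y = 33.61 kip

Resultant of the distributed load: 1.6 × 7.7 = 12.32 kip at 6.55 ft from L.
ΣM about L: R_y·15.7 − 20·18.9 − 15·4.6 − (1.6·7.7)·6.55 = 0 → R_y = 527.696/15.7 = 33.6112 ≈ 33.61 kip.
ΣF_y = 0: L_y + 33.6112 − 20 − 15 − 1.6·7.7 = 0 → L_y = 13.71 kip.
ΣF_x = 0: L_x + 15 = 0 → L_x = -15.00 kip.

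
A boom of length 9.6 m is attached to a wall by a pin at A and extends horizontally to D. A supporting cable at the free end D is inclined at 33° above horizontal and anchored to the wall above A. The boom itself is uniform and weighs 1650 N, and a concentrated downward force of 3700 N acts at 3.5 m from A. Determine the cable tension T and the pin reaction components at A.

ΣM about A: T·sin33°·9.6 − 1650·4.8 − 3700·3.5 = 0 → T = 20870/(9.6·0.544639) = 3991.56 ≈ 3992 N.
ΣF_x = 0: A_x − T·cos33° = 0 → A_x = 3991.56 × 0.838671 = 3348 N.
ΣF_y = 0: A_y + T·sin33° − 1650 − 3700 = 0 → A_y = 5350 − 3991.56 × 0.544639 = 3176 N.

T = 3992 N, A_x = 3348 N, A_y = 3176 N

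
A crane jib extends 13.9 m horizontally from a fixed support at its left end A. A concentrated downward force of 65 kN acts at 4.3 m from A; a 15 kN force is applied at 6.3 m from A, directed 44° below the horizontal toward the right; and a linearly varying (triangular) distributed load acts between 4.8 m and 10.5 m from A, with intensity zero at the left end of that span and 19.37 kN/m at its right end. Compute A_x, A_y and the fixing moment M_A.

A_x = -10.79 kN, A_y = 130.6 kN, M_A = 819.9 kN·m

Resultant of the triangular load: ½ × 19.37 × 5.7 = 55.2045 kN, acting at 8.6 m from A (one-third of the span from the peak).
ΣF_x = 0: A_x + 15·cos44° = 0 → A_x = -10.79 kN.
ΣF_y = 0: A_y − 65 − 15·sin44° − ½·19.37·5.7 = 0 → A_y = 130.6 kN.
ΣM about A: M_A − 65·4.3 − 15·sin44°·6.3 − (½·19.37·5.7)·8.6 = 0 → M_A = 819.9 kN·m.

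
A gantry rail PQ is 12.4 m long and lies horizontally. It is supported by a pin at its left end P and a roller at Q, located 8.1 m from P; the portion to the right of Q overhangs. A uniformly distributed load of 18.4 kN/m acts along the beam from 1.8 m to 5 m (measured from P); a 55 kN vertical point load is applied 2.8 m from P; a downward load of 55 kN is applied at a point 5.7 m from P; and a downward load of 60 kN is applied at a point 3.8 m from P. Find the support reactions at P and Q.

Resultant of the distributed load: 18.4 × 3.2 = 58.88 kN at 3.4 m from P.
Moments about P: Q_y·8.1 − (18.4·3.2)·3.4 − 55·2.8 − 55·5.7 − 60·3.8 = 0 → Q_y = 895.692/8.1 = 110.579 ≈ 110.6 kN.
ΣF_y = 0: P_y + 110.579 − 18.4·3.2 − 55 − 55 − 60 = 0 → P_y = 118.3 kN.
ΣF_x = 0: no horizontal applied forces, so P_x = 0.

P_x = 0, P_y = 118.3 kN, Q_y = 110.6 kN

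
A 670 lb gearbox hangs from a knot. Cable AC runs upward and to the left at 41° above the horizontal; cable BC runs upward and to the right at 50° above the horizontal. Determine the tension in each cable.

T_AC = 430.7 lb, T_BC = 505.7 lb

ΣF_x = 0: −T_AC·cos41° + T_BC·cos50° = 0 → T_BC = 1.17412·T_AC.
ΣF_y = 0: T_AC·sin41° + T_BC·sin50° = 670.
Substitute: T_AC·(0.656059 + 1.17412·0.766044) = 670 → T_AC = 430.733 ≈ 430.7 lb.
Then T_BC = 1.17412 × 430.733 = 505.7 lb.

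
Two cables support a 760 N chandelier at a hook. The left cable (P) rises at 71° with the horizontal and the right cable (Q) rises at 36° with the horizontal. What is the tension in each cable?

ΣF_x = 0: −T_P·cos71° + T_Q·cos36° = 0 → T_Q = 0.402424·T_P.
ΣF_y = 0: T_P·sin71° + T_Q·sin36° = 760.
Substitute: T_P·(0.945519 + 0.402424·0.587785) = 760 → T_P = 642.947 ≈ 642.9 N.
Then T_Q = 0.402424 × 642.947 = 258.7 N.

T_P = 642.9 N, T_Q = 258.7 N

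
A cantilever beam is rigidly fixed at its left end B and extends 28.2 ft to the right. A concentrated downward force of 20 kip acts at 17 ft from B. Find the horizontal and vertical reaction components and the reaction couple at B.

ΣF_x = 0: B_x = 0.
ΣF_y = 0: B_y − 20 = 0 → B_y = 20.00 kip.
ΣM about B: M_B − 20·17 = 0 → M_B = 340.0 kip·ft.

B_x = 0, B_y = 20.00 kip, M_B = 340.0 kip·ft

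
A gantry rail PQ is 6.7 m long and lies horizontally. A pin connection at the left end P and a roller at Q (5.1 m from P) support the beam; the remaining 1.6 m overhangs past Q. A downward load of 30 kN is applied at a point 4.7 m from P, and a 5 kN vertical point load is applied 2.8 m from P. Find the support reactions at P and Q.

Taking moments about P: Q_y·5.1 − 30·4.7 − 5·2.8 = 0 → Q_y = 155/5.1 = 30.3922 ≈ 30.39 kN.
ΣF_y = 0: P_y + 30.3922 − 30 − 5 = 0 → P_y = 4.608 kN.
ΣF_x = 0: no horizontal applied forces, so P_x = 0.

P_x = 0, P_y = 4.608 kN, Q_y = 30.39 kN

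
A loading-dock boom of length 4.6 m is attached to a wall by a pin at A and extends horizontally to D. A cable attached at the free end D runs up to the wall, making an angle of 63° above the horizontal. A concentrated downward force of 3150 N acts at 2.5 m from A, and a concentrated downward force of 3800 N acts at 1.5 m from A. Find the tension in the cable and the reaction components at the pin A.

ΣM about A: T·sin63°·4.6 − 3150·2.5 − 3800·1.5 = 0 → T = 13575/(4.6·0.891007) = 3312.08 ≈ 3312 N.
ΣF_x = 0: A_x − T·cos63° = 0 → A_x = 3312.08 × 0.45399 = 1504 N.
ΣF_y = 0: A_y + T·sin63° − 3150 − 3800 = 0 → A_y = 6950 − 3312.08 × 0.891007 = 3999 N.

T = 3312 N, A_x = 1504 N, A_y = 3999 N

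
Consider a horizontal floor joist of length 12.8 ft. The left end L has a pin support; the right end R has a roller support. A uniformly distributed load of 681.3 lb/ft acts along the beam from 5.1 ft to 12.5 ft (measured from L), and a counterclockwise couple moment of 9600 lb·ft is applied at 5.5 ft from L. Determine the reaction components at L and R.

L_x = 0, L_y = 2326 lb, R_y = 2716 lb

Resultant of the distributed load: 681.3 × 7.4 = 5041.62 lb at 8.8 ft from L.
Taking moments about L: R_y·12.8 − (681.3·7.4)·8.8 + 9600 = 0 → R_y = 34766.256/12.8 = 2716.11 ≈ 2716 lb.
ΣF_y = 0: L_y + 2716.11 − 681.3·7.4 = 0 → L_y = 2326 lb.
ΣF_x = 0: no horizontal applied forces, so L_x = 0.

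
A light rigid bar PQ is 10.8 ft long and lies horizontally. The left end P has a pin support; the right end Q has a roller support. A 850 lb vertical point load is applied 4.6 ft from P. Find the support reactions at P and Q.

P_x = 0, P_y = 488.0 lb, Q_y = 362.0 lb

ΣM about P: Q_y·10.8 − 850·4.6 = 0 → Q_y = 3910/10.8 = 362.037 ≈ 362.0 lb.
ΣF_y = 0: P_y + 362.037 − 850 = 0 → P_y = 488.0 lb.
ΣF_x = 0: no horizontal applied forces, so P_x = 0.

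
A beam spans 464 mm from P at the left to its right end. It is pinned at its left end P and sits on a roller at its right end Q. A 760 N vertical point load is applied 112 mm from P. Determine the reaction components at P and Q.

ΣM about P: Q_y·464 − 760·112 = 0 → Q_y = 85120/464 = 183.448 ≈ 183.4 N.
ΣF_y = 0: P_y + 183.448 − 760 = 0 → P_y = 576.6 N.
ΣF_x = 0: no horizontal applied forces, so P_x = 0.

P_x = 0, P_y = 576.6 N, Q_y = 183.4 N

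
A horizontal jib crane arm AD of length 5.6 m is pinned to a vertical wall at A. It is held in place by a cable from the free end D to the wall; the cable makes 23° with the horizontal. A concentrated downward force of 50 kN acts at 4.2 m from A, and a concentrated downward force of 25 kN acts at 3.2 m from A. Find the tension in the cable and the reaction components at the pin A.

ΣM about A: T·sin23°·5.6 − 50·4.2 − 25·3.2 = 0 → T = 290/(5.6·0.390731) = 132.535 ≈ 132.5 kN.
ΣF_x = 0: A_x − T·cos23° = 0 → A_x = 132.535 × 0.920505 = 122.0 kN.
ΣF_y = 0: A_y + T·sin23° − 50 − 25 = 0 → A_y = 75 − 132.535 × 0.390731 = 23.21 kN.

T = 132.5 kN, A_x = 122.0 kN, A_y = 23.21 kN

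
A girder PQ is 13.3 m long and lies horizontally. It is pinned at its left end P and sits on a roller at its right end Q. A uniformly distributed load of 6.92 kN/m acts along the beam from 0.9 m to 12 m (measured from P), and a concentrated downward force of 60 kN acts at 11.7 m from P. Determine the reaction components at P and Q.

Resultant of the distributed load: 6.92 × 11.1 = 76.812 kN at 6.45 m from P.
Taking moments about P: Q_y·13.3 − (6.92·11.1)·6.45 − 60·11.7 = 0 → Q_y = 1197.4374/13.3 = 90.0329 ≈ 90.03 kN.
ΣF_y = 0: P_y + 90.0329 − 6.92·11.1 − 60 = 0 → P_y = 46.78 kN.
ΣF_x = 0: no horizontal applied forces, so P_x = 0.

P_x = 0, P_y = 46.78 kN, Q_y = 90.03 kN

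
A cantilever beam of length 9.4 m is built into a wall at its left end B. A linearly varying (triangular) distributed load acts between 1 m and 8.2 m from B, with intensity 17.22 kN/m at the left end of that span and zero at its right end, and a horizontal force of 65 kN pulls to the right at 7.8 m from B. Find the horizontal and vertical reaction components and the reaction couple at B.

B_x = -65.00 kN, B_y = 61.99 kN, M_B = 210.8 kN·m

Resultant of the triangular load: ½ × 17.22 × 7.2 = 61.992 kN, acting at 3.4 m from B (one-third of the span from the peak).
ΣF_x = 0: B_x + 65 = 0 → B_x = -65.00 kN.
ΣF_y = 0: B_y − ½·17.22·7.2 = 0 → B_y = 61.99 kN.
ΣM about B: M_B − (½·17.22·7.2)·3.4 = 0 → M_B = 210.8 kN·m.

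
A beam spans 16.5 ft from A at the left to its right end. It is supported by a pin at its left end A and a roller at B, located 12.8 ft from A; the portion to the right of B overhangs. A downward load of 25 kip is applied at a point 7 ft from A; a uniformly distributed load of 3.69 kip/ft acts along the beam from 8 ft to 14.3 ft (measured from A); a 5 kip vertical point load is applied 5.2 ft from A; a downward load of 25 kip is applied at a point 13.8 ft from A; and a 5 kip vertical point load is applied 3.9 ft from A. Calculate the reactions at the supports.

Resultant of the distributed load: 3.69 × 6.3 = 23.247 kip at 11.15 ft from A.
Taking moments about A: B_y·12.8 − 25·7 − (3.69·6.3)·11.15 − 5·5.2 − 25·13.8 − 5·3.9 = 0 → B_y = 824.70405/12.8 = 64.43 kip.
ΣF_y = 0: A_y + 64.43 − 25 − 3.69·6.3 − 5 − 25 − 5 = 0 → A_y = 18.82 kip.
ΣF_x = 0: no horizontal applied forces, so A_x = 0.

A_x = 0, A_y = 18.82 kip, B_y = 64.43 kip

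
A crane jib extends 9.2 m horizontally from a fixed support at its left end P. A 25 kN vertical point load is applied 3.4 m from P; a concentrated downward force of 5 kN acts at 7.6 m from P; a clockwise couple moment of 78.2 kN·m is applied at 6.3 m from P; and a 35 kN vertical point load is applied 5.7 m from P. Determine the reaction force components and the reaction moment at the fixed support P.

P_x = 0, P_y = 65.00 kN, M_P = 400.7 kN·m

ΣF_x = 0: P_x = 0.
ΣF_y = 0: P_y − 25 − 5 − 35 = 0 → P_y = 65.00 kN.
ΣM about P: M_P − 25·3.4 − 5·7.6 − 78.2 − 35·5.7 = 0 → M_P = 400.7 kN·m.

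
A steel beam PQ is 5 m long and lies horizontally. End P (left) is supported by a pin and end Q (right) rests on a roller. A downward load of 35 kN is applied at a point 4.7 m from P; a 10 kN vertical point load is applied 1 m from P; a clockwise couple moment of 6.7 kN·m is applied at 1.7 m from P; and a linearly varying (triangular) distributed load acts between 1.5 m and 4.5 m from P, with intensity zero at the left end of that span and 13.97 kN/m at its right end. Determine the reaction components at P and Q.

P_x = 0, P_y = 15.05 kN, Q_y = 50.91 kN

Resultant of the triangular load: ½ × 13.97 × 3 = 20.955 kN, acting at 3.5 m from P (one-third of the span from the peak).
Taking moments about P: Q_y·5 − 35·4.7 − 10·1 − 6.7 − (½·13.97·3)·3.5 = 0 → Q_y = 254.5425/5 = 50.9085 ≈ 50.91 kN.
ΣF_y = 0: P_y + 50.9085 − 35 − 10 − ½·13.97·3 = 0 → P_y = 15.05 kN.
ΣF_x = 0: no horizontal applied forces, so P_x = 0.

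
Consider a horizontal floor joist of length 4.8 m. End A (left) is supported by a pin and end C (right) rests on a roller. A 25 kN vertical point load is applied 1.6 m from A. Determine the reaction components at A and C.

A_x = 0, A_y = 16.67 kN, C_y = 8.333 kN

Moments about A: C_y·4.8 − 25·1.6 = 0 → C_y = 40/4.8 = 8.33333 ≈ 8.333 kN.
ΣF_y = 0: A_y + 8.33333 − 25 = 0 → A_y = 16.67 kN.
ΣF_x = 0: no horizontal applied forces, so A_x = 0.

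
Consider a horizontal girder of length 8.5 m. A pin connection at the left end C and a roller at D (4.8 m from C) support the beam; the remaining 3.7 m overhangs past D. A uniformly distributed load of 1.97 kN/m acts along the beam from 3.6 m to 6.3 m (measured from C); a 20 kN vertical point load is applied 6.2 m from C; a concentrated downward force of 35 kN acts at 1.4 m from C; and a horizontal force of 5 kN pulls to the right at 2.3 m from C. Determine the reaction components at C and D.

Resultant of the distributed load: 1.97 × 2.7 = 5.319 kN at 4.95 m from C.
Moments about C: D_y·4.8 − (1.97·2.7)·4.95 − 20·6.2 − 35·1.4 = 0 → D_y = 199.32905/4.8 = 41.5269 ≈ 41.53 kN.
ΣF_y = 0: C_y + 41.5269 − 1.97·2.7 − 20 − 35 = 0 → C_y = 18.79 kN.
ΣF_x = 0: C_x + 5 = 0 → C_x = -5.000 kN.

C_x = -5.000 kN, C_y = 18.79 kN, D_y = 41.53 kN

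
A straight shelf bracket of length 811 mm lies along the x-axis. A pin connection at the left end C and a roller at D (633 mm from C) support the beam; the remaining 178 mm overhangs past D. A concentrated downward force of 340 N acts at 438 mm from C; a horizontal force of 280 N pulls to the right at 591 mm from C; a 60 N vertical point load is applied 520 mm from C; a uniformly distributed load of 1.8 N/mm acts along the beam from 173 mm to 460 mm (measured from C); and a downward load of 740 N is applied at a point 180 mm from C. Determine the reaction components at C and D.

C_x = -280.0 N, C_y = 903.3 N, D_y = 753.3 N

Resultant of the distributed load: 1.8 × 287 = 516.6 N at 316.5 mm from C.
Moments about C: D_y·633 − 340·438 − 60·520 − (1.8·287)·316.5 − 740·180 = 0 → D_y = 476823.9/633 = 753.276 ≈ 753.3 N.
ΣF_y = 0: C_y + 753.276 − 340 − 60 − 1.8·287 − 740 = 0 → C_y = 903.3 N.
ΣF_x = 0: C_x + 280 = 0 → C_x = -280.0 N.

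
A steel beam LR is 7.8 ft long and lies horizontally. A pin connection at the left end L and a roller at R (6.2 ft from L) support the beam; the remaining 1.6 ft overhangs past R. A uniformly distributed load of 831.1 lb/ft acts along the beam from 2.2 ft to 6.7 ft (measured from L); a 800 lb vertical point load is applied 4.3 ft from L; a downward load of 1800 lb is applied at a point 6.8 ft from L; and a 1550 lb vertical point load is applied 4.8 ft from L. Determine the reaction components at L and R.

Resultant of the distributed load: 831.1 × 4.5 = 3739.95 lb at 4.45 ft from L.
Moments about L: R_y·6.2 − (831.1·4.5)·4.45 − 800·4.3 − 1800·6.8 − 1550·4.8 = 0 → R_y = 39762.7775/6.2 = 6413.35 ≈ 6413 lb.
ΣF_y = 0: L_y + 6413.35 − 831.1·4.5 − 800 − 1800 − 1550 = 0 → L_y = 1477 lb.
ΣF_x = 0: no horizontal applied forces, so L_x = 0.

L_x = 0, L_y = 1477 lb, R_y = 6413 lb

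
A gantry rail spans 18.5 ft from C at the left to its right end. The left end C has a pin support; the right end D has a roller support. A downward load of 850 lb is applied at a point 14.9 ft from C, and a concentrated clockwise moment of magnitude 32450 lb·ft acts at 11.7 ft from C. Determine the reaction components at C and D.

C_x = 0, C_y = -1589 lb, D_y = 2439 lb

Taking moments about C: D_y·18.5 − 850·14.9 − 32450 = 0 → D_y = 45115/18.5 = 2438.65 ≈ 2439 lb.
ΣF_y = 0: C_y + 2438.65 − 850 = 0 → C_y = -1589 lb.
ΣF_x = 0: no horizontal applied forces, so C_x = 0.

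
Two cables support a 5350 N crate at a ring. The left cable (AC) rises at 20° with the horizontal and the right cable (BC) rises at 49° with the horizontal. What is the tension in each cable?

T_AC = 3760 N, T_BC = 5385 N

ΣF_x = 0: −T_AC·cos20° + T_BC·cos49° = 0 → T_BC = 1.43233·T_AC.
ΣF_y = 0: T_AC·sin20° + T_BC·sin49° = 5350.
Substitute: T_AC·(0.34202 + 1.43233·0.75471) = 5350 → T_AC = 3759.63 ≈ 3760 N.
Then T_BC = 1.43233 × 3759.63 = 5385 N.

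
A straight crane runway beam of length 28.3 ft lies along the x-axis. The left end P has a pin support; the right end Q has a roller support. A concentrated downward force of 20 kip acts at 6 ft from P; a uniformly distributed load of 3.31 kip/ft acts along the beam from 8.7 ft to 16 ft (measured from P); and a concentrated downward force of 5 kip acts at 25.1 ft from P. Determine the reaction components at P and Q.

Resultant of the distributed load: 3.31 × 7.3 = 24.163 kip at 12.35 ft from P.
Moments about P: Q_y·28.3 − 20·6 − (3.31·7.3)·12.35 − 5·25.1 = 0 → Q_y = 543.91305/28.3 = 19.2195 ≈ 19.22 kip.
ΣF_y = 0: P_y + 19.2195 − 20 − 3.31·7.3 − 5 = 0 → P_y = 29.94 kip.
ΣF_x = 0: no horizontal applied forces, so P_x = 0.

P_x = 0, P_y = 29.94 kip, Q_y = 19.22 kip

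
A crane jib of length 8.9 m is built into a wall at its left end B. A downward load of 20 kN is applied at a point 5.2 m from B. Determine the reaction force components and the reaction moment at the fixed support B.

ΣF_x = 0: B_x = 0.
ΣF_y = 0: B_y − 20 = 0 → B_y = 20.00 kN.
ΣM about B: M_B − 20·5.2 = 0 → M_B = 104.0 kN·m.

B_x = 0, B_y = 20.00 kN, M_B = 104.0 kN·m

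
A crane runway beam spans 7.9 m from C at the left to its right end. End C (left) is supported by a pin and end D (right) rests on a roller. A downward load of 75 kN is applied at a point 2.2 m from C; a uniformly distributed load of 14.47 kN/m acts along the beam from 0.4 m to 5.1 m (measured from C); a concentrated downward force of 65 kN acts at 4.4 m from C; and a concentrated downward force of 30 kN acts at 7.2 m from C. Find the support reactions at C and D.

C_x = 0, C_y = 129.9 kN, D_y = 108.1 kN

Resultant of the distributed load: 14.47 × 4.7 = 68.009 kN at 2.75 m from C.
ΣM about C: D_y·7.9 − 75·2.2 − (14.47·4.7)·2.75 − 65·4.4 − 30·7.2 = 0 → D_y = 854.02475/7.9 = 108.104 ≈ 108.1 kN.
ΣF_y = 0: C_y + 108.104 − 75 − 14.47·4.7 − 65 − 30 = 0 → C_y = 129.9 kN.
ΣF_x = 0: no horizontal applied forces, so C_x = 0.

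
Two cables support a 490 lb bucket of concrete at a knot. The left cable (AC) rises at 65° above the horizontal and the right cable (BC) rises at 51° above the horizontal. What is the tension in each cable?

T_AC = 343.1 lb, T_BC = 230.4 lb

ΣF_x = 0: −T_AC·cos65° + T_BC·cos51° = 0 → T_BC = 0.671547·T_AC.
ΣF_y = 0: T_AC·sin65° + T_BC·sin51° = 490.
Substitute: T_AC·(0.906308 + 0.671547·0.777146) = 490 → T_AC = 343.09 ≈ 343.1 lb.
Then T_BC = 0.671547 × 343.09 = 230.4 lb.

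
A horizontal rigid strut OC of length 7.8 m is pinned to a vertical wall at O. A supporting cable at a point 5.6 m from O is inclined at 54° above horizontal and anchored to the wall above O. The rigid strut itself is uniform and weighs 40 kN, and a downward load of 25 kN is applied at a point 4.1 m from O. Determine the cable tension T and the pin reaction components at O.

ΣM about O: T·sin54°·5.6 − 40·3.9 − 25·4.1 = 0 → T = 258.5/(5.6·0.809017) = 57.0578 ≈ 57.06 kN.
ΣF_x = 0: O_x − T·cos54° = 0 → O_x = 57.0578 × 0.587785 = 33.54 kN.
ΣF_y = 0: O_y + T·sin54° − 40 − 25 = 0 → O_y = 65 − 57.0578 × 0.809017 = 18.84 kN.

T = 57.06 kN, O_x = 33.54 kN, O_y = 18.84 kN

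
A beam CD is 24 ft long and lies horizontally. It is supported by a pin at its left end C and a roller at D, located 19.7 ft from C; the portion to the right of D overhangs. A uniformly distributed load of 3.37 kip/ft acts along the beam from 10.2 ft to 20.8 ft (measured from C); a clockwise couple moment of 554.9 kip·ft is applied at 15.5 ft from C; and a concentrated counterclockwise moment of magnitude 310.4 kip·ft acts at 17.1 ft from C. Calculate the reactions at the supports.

C_x = 0, C_y = -4.795 kip, D_y = 40.52 kip

Resultant of the distributed load: 3.37 × 10.6 = 35.722 kip at 15.5 ft from C.
Taking moments about C: D_y·19.7 − (3.37·10.6)·15.5 − 554.9 + 310.4 = 0 → D_y = 798.191/19.7 = 40.5173 ≈ 40.52 kip.
ΣF_y = 0: C_y + 40.5173 − 3.37·10.6 = 0 → C_y = -4.795 kip.
ΣF_x = 0: no horizontal applied forces, so C_x = 0.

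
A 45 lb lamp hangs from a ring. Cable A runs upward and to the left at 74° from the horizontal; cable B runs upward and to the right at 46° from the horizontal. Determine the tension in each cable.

T_A = 36.10 lb, T_B = 14.32 lb

ΣF_x = 0: −T_A·cos74° + T_B·cos46° = 0 → T_B = 0.396796·T_A.
ΣF_y = 0: T_A·sin74° + T_B·sin46° = 45.
Substitute: T_A·(0.961262 + 0.396796·0.71934) = 45 → T_A = 36.0955 ≈ 36.10 lb.
Then T_B = 0.396796 × 36.0955 = 14.32 lb.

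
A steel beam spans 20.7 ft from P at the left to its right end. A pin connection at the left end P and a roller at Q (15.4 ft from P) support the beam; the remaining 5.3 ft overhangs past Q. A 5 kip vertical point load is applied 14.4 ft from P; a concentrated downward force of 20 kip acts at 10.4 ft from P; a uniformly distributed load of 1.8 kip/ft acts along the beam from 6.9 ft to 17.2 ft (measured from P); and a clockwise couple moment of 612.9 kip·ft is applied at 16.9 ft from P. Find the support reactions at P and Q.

Resultant of the distributed load: 1.8 × 10.3 = 18.54 kip at 12.05 ft from P.
Taking moments about P: Q_y·15.4 − 5·14.4 − 20·10.4 − (1.8·10.3)·12.05 − 612.9 = 0 → Q_y = 1116.307/15.4 = 72.4875 ≈ 72.49 kip.
ΣF_y = 0: P_y + 72.4875 − 5 − 20 − 1.8·10.3 = 0 → P_y = -28.95 kip.
ΣF_x = 0: no horizontal applied forces, so P_x = 0.

P_x = 0, P_y = -28.95 kip, Q_y = 72.49 kip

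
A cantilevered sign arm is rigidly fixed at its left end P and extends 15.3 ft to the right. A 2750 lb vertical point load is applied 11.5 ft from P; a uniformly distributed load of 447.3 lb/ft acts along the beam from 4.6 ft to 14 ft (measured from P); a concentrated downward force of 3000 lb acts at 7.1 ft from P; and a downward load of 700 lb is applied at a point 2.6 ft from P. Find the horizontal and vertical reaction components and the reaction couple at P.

Resultant of the distributed load: 447.3 × 9.4 = 4204.62 lb at 9.3 ft from P.
ΣF_x = 0: P_x = 0.
ΣF_y = 0: P_y − 2750 − 447.3·9.4 − 3000 − 700 = 0 → P_y = 10650 lb.
ΣM about P: M_P − 2750·11.5 − (447.3·9.4)·9.3 − 3000·7.1 − 700·2.6 = 0 → M_P = 93850 lb·ft.

P_x = 0, P_y = 10650 lb, M_P = 93850 lb·ft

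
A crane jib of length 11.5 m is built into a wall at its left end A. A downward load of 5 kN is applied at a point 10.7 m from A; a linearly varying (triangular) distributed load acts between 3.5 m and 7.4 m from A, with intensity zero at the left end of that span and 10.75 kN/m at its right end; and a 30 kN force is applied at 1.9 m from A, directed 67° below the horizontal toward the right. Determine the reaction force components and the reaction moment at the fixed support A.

A_x = -11.72 kN, A_y = 53.58 kN, M_A = 233.8 kN·m

Resultant of the triangular load: ½ × 10.75 × 3.9 = 20.9625 kN, acting at 6.1 m from A (one-third of the span from the peak).
ΣF_x = 0: A_x + 30·cos67° = 0 → A_x = -11.72 kN.
ΣF_y = 0: A_y − 5 − ½·10.75·3.9 − 30·sin67° = 0 → A_y = 53.58 kN.
ΣM about A: M_A − 5·10.7 − (½·10.75·3.9)·6.1 − 30·sin67°·1.9 = 0 → M_A = 233.8 kN·m.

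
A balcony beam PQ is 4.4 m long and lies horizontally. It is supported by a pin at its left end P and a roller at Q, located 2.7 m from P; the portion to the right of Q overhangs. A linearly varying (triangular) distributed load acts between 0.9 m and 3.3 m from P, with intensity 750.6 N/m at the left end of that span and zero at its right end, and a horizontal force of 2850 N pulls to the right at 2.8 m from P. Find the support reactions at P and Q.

P_x = -2850 N, P_y = 333.6 N, Q_y = 567.1 N

Resultant of the triangular load: ½ × 750.6 × 2.4 = 900.72 N, acting at 1.7 m from P (one-third of the span from the peak).
ΣM about P: Q_y·2.7 − (½·750.6·2.4)·1.7 = 0 → Q_y = 1531.224/2.7 = 567.12 ≈ 567.1 N.
ΣF_y = 0: P_y + 567.12 − ½·750.6·2.4 = 0 → P_y = 333.6 N.
ΣF_x = 0: P_x + 2850 = 0 → P_x = -2850 N.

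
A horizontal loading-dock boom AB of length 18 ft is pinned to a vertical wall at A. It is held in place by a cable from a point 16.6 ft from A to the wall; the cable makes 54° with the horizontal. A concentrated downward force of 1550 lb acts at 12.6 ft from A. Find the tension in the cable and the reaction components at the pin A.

ΣM about A: T·sin54°·16.6 − 1550·12.6 = 0 → T = 19530/(16.6·0.809017) = 1454.24 ≈ 1454 lb.
ΣF_x = 0: A_x − T·cos54° = 0 → A_x = 1454.24 × 0.587785 = 854.8 lb.
ΣF_y = 0: A_y + T·sin54° − 1550 = 0 → A_y = 1550 − 1454.24 × 0.809017 = 373.5 lb.

T = 1454 lb, A_x = 854.8 lb, A_y = 373.5 lb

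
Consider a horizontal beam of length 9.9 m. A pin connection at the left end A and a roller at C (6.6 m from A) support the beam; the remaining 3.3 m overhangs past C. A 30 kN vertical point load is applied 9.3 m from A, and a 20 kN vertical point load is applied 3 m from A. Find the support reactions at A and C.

A_x = 0, A_y = -1.364 kN, C_y = 51.36 kN

Taking moments about A: C_y·6.6 − 30·9.3 − 20·3 = 0 → C_y = 339/6.6 = 51.3636 ≈ 51.36 kN.
ΣF_y = 0: A_y + 51.3636 − 30 − 20 = 0 → A_y = -1.364 kN.
ΣF_x = 0: no horizontal applied forces, so A_x = 0.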